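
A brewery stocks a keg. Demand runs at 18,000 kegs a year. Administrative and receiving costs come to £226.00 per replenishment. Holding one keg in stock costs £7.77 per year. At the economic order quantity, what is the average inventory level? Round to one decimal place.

The optimal lot size = √(2DS/H) = √(2 × 18,000 × 226 / 7.77) ≈ 1023.28.
Average inventory = Q*/2 ≈ 1023.28 / 2 = 511.641.

Average inventory ≈ 511.6 kegs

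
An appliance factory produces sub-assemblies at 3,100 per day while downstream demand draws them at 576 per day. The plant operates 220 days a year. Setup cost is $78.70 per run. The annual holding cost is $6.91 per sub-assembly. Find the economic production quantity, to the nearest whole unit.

Q* ≈ 1,883 sub-assemblies

Annual demand D = 576 × 220 = 126,720.
Production build-up factor (1 − d/p) = 1 − 576/3,100 = 0.8142.
Q* = √(2DS / (H(1 − d/p))) = √(2 × 126,720 × 78.7 / (6.91 × 0.8142)).
= √(19,945,728 / 5.6261) ≈ 1882.878.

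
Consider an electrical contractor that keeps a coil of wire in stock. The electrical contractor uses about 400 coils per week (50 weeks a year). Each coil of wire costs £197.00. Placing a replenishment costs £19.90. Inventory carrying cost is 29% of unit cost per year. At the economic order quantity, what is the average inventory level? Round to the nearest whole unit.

Annual demand D = 400 × 50 = 20,000.
Holding cost H = 0.29 × £197.00 = £57.1300 per unit per year.
The optimal lot size = √(2DS/H) = √(2 × 20,000 × 19.9 / 57.13) ≈ 118.04.
Average inventory = Q*/2 ≈ 118.04 / 2 = 59.019.

Average inventory ≈ 59 coils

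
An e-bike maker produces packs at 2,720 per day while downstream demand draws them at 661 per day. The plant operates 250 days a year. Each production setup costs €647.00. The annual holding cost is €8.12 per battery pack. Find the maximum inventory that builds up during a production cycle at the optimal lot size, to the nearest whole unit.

I_max ≈ 4,465 packs

Annual demand D = 661 × 250 = 165,250.
Production build-up factor (1 − d/p) = 1 − 661/2,720 = 0.7570.
Q* = √(2DS / (H(1 − d/p))) = √(2 × 165,250 × 647 / (8.12 × 0.7570)).
= √(213,833,500 / 6.1467) ≈ 5898.154.
Maximum inventory = Q*(1 − d/p) = 5898.154 × 0.7570 ≈ 4464.816.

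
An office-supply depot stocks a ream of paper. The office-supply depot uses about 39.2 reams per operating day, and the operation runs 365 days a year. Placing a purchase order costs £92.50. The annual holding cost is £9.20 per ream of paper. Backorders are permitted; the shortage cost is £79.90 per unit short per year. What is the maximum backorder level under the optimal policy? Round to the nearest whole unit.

S* ≈ 58 reams

Annual demand D = 39.2 × 365 = 14,308.
With planned backorders, Q* = √(2DS/H) · √((H+B)/B).
√(2DS/H) = √(2 × 14,308 × 92.5 / 9.2) = 536.391.
√((H+B)/B) = √((9.2+79.9)/79.9) = 1.0560.
Q* ≈ 566.431.
S* = Q* · H/(H+B) = 566.431 × 9.2/89.1 ≈ 58.487.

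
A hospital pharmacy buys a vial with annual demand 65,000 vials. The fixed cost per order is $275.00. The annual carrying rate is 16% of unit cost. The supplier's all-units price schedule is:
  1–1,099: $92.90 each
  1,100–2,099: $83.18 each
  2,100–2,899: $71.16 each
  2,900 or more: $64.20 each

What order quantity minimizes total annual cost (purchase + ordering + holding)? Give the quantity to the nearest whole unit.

Holding cost per unit per year at price C is H = 0.16·C.
For each price level, check whether its EOQ is feasible; otherwise the best quantity at that price is the breakpoint.
Tier 1 ($92.90): EOQ = 1550.9 exceeds tier's upper bound 1099, so this tier is dominated.
EOQ at $83.18 = 1639.0 (feasible in tier 2): TC = 65,000×$83.18 + (65,000/1639.0)×275 + (1639.0/2)×0.16×$83.18 = $5,428,512.60.
EOQ at $71.16 = 1772.0 < 2100, so use break Q=2100: TC = 65,000×$71.16 + (65,000/2100.0)×275 + (2100.0/2)×0.16×$71.16 = $4,645,866.78.
EOQ at $64.20 = 1865.6 < 2900, so use break Q=2900: TC = 65,000×$64.20 + (65,000/2900.0)×275 + (2900.0/2)×0.16×$64.20 = $4,194,058.19.
Lowest total cost is $4,194,058.19 at Q = 2900.0.

Q* ≈ 2,900 vials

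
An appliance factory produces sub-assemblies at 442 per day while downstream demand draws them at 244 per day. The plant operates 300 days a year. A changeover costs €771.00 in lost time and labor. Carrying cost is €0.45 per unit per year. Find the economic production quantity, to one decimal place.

Annual demand D = 244 × 300 = 73,200.
Production build-up factor (1 − d/p) = 1 − 244/442 = 0.4480.
Q* = √(2DS / (H(1 − d/p))) = √(2 × 73,200 × 771 / (0.45 × 0.4480)).
= √(112,874,400 / 0.2016) ≈ 23663.011.

Q* ≈ 23,663.0 sub-assemblies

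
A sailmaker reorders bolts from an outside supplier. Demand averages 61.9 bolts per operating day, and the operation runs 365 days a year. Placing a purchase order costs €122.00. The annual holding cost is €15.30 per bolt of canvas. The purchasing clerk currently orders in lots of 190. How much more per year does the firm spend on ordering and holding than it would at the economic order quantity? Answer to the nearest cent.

Extra cost ≈ €6,776.89 per year

Annual demand D = 61.9 × 365 = 22,593.5.
EOQ = √(2DS/H) = √(2 × 22,593.5 × 122 / 15.3) ≈ 600.26.
Cost at Q* = (D/Q*)S + (Q*/2)H = √(2DSH) ≈ €9,184.01.
Cost at Q = 190: (22,593.5/190)×122 + (190/2)×15.3 = €14,507.41 + €1,453.50 = €15,960.91.
Excess = €15,960.91 − €9,184.01 = €6,776.89.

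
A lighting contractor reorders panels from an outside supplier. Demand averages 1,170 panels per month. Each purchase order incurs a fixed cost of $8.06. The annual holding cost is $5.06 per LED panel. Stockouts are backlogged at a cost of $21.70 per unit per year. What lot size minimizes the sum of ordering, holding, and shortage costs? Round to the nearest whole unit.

Annual demand D = 1,170 × 12 = 14,040.
With planned backorders, Q* = √(2DS/H) · √((H+B)/B).
√(2DS/H) = √(2 × 14,040 × 8.06 / 5.06) = 211.490.
√((H+B)/B) = √((5.06+21.7)/21.7) = 1.1105.
Q* ≈ 234.857.

Q* ≈ 235 panels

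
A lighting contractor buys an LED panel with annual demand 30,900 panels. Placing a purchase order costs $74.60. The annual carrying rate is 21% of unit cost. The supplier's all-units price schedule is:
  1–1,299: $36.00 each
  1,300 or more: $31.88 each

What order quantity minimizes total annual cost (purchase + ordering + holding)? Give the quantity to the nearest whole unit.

Q* ≈ 1,300 panels

Holding cost per unit per year at price C is H = 0.21·C.
Evaluate total cost at each tier's feasible EOQ or, if the EOQ is below the tier, at the tier's minimum quantity.
EOQ at $36.00 = 780.9 (feasible in tier 1): TC = 30,900×$36.00 + (30,900/780.9)×74.6 + (780.9/2)×0.21×$36.00 = $1,118,303.70.
EOQ at $31.88 = 829.8 < 1300, so use break Q=1300: TC = 30,900×$31.88 + (30,900/1300.0)×74.6 + (1300.0/2)×0.21×$31.88 = $991,216.80.
Lowest total cost is $991,216.80 at Q = 1300.0.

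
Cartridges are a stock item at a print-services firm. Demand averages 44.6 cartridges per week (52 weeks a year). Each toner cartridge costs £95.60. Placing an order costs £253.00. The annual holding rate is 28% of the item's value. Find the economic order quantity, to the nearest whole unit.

Q* ≈ 209 cartridges

Annual demand D = 44.6 × 52 = 2,319.2.
Holding cost H = 0.28 × £95.60 = £26.7680 per unit per year.
EOQ = √(2DS / H) = √(2 × 2,319.2 × 253 / 26.768).
= √(1,173,515.2 / 26.768) = √43,840.2271 ≈ 209.381.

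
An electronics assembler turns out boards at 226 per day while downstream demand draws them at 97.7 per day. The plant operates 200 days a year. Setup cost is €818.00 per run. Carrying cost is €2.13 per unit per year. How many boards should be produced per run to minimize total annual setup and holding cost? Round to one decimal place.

Q* ≈ 5,141.7 boards

Annual demand D = 97.7 × 200 = 19,540.
Production build-up factor (1 − d/p) = 1 − 97.7/226 = 0.5677.
Q* = √(2DS / (H(1 − d/p))) = √(2 × 19,540 × 818 / (2.13 × 0.5677)).
= √(31,967,440 / 1.2092) ≈ 5141.680.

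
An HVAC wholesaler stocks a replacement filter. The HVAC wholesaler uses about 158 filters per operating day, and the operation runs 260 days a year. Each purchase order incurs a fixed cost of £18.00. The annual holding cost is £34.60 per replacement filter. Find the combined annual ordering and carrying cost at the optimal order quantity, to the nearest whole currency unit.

TC* ≈ £7,153

Annual demand D = 158 × 260 = 41,080.
The optimal lot size = √(2DS/H) = √(2 × 41,080 × 18 / 34.6) ≈ 206.74.
At the optimum the two cost components are equal, so total cost = 2·(Q*/2)H = Q*·H.
Minimum total = √(2DSH) = √(2 × 41,080 × 18 × 34.6) ≈ 7153.268.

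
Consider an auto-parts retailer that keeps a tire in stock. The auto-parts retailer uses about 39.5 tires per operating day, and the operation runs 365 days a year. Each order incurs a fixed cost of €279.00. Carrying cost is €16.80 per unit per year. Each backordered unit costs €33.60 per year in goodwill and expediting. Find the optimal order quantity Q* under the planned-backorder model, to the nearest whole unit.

Q* ≈ 848 tires

Annual demand D = 39.5 × 365 = 14,417.5.
With planned backorders, Q* = √(2DS/H) · √((H+B)/B).
√(2DS/H) = √(2 × 14,417.5 × 279 / 16.8) = 692.002.
√((H+B)/B) = √((16.8+33.6)/33.6) = 1.2247.
Q* ≈ 847.526.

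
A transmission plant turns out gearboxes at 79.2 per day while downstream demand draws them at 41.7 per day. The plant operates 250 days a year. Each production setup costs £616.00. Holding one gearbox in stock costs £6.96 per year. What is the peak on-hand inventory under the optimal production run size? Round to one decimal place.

Annual demand D = 41.7 × 250 = 10,425.
Production build-up factor (1 − d/p) = 1 − 41.7/79.2 = 0.4735.
Q* = √(2DS / (H(1 − d/p))) = √(2 × 10,425 × 616 / (6.96 × 0.4735)).
= √(12,843,600 / 3.2955) ≈ 1974.175.
Maximum inventory = Q*(1 − d/p) = 1974.175 × 0.4735 ≈ 934.742.

I_max ≈ 934.7 gearboxes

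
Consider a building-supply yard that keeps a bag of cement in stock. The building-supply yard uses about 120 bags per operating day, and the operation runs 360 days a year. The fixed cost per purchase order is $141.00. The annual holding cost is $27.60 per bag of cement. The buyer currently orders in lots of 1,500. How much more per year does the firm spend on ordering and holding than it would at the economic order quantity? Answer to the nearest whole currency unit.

Extra cost ≈ $6,424 per year

Annual demand D = 120 × 360 = 43,200.
EOQ = √(2DS/H) = √(2 × 43,200 × 141 / 27.6) ≈ 664.37.
Cost at Q* = (D/Q*)S + (Q*/2)H = √(2DSH) ≈ $18,336.69.
Cost at Q = 1,500: (43,200/1,500)×141 + (1,500/2)×27.6 = $4,060.80 + $20,700.00 = $24,760.80.
Excess = $24,760.80 − $18,336.69 = $6,424.11.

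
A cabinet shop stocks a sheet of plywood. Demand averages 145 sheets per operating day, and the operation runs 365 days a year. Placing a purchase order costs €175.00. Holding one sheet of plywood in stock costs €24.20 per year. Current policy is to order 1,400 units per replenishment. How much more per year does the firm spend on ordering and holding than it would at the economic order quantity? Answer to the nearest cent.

Extra cost ≈ €2,383.13 per year

Annual demand D = 145 × 365 = 52,925.
EOQ = √(2DS/H) = √(2 × 52,925 × 175 / 24.2) ≈ 874.90.
Cost at Q* = (D/Q*)S + (Q*/2)H = √(2DSH) ≈ €21,172.50.
Cost at Q = 1,400: (52,925/1,400)×175 + (1,400/2)×24.2 = €6,615.62 + €16,940.00 = €23,555.62.
Excess = €23,555.62 − €21,172.50 = €2,383.13.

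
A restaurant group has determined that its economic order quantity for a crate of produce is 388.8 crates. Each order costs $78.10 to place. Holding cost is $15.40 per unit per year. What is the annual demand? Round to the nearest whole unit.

D ≈ 14,904 crates per year

Squaring Q* = √(2DS/H) gives Q*² = 2DS/H.
From Q* = √(2DS/H): D = Q*²H / (2S) = 388.8² × 15.4 / (2 × 78.1) = 14903.635.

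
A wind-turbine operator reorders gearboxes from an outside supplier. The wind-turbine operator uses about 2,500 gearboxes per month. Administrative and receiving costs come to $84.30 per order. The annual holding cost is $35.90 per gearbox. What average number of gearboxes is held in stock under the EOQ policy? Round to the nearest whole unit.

Annual demand D = 2,500 × 12 = 30,000.
The optimal lot size = √(2DS/H) = √(2 × 30,000 × 84.3 / 35.9) ≈ 375.35.
Average inventory = Q*/2 ≈ 375.35 / 2 = 187.677.

Average inventory ≈ 188 gearboxes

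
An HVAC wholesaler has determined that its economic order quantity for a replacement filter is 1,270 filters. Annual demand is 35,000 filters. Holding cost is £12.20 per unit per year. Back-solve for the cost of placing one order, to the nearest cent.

S ≈ £281.11

Squaring Q* = √(2DS/H) gives Q*² = 2DS/H.
From Q* = √(2DS/H): S = Q*²H / (2D) = 1,270² × 12.2 / (2 × 35,000) = 281.1054.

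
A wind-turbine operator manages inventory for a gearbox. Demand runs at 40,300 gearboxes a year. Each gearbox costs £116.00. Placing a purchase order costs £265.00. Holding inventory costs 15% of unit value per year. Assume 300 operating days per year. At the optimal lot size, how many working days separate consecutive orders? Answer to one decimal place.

Holding cost H = 0.15 × £116.00 = £17.4000 per unit per year.
The optimal lot size = √(2DS/H) = √(2 × 40,300 × 265 / 17.4) ≈ 1107.94.
Cycle time = Q*/D × 300 = 1107.94 / 40,300 × 300 ≈ 8.248 days.

T ≈ 8.2 days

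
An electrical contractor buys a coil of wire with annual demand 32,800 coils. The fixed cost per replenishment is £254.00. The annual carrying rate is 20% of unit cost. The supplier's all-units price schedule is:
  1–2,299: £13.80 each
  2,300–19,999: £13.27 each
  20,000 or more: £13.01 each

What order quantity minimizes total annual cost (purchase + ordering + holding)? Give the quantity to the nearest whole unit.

Holding cost per unit per year at price C is H = 0.20·C.
Candidates are each tier's EOQ (if it falls in that tier) and each price-break quantity.
Tier 1 (£13.80): EOQ = 2457.1 exceeds tier's upper bound 2299, so this tier is dominated.
EOQ at £13.27 = 2505.6 (feasible in tier 2): TC = 32,800×£13.27 + (32,800/2505.6)×254 + (2505.6/2)×0.20×£13.27 = £441,905.96.
EOQ at £13.01 = 2530.6 < 20000, so use break Q=20000: TC = 32,800×£13.01 + (32,800/20000.0)×254 + (20000.0/2)×0.20×£13.01 = £453,164.56.
Lowest total cost is £441,905.96 at Q = 2505.6.

Q* ≈ 2,506 coils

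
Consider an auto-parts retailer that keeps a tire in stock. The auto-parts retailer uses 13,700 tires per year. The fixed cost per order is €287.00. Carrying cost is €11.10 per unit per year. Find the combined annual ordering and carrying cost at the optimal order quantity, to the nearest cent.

TC* ≈ €9,342.81

Q* = √(2DS/H) = √(2 × 13,700 × 287 / 11.1) ≈ 841.69.
At Q*, ordering cost (D/Q*)S equals holding cost (Q*/2)H, each = √(DSH/2).
Minimum total = √(2DSH) = √(2 × 13,700 × 287 × 11.1) ≈ 9342.814.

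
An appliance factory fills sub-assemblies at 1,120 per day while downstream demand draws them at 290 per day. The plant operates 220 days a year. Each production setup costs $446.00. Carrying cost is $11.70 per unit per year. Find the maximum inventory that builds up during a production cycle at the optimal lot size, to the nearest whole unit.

I_max ≈ 1,899 sub-assemblies

Annual demand D = 290 × 220 = 63,800.
Production build-up factor (1 − d/p) = 1 − 290/1,120 = 0.7411.
Q* = √(2DS / (H(1 − d/p))) = √(2 × 63,800 × 446 / (11.7 × 0.7411)).
= √(56,909,600 / 8.6705) ≈ 2561.945.
Maximum inventory = Q*(1 − d/p) = 2561.945 × 0.7411 ≈ 1898.584.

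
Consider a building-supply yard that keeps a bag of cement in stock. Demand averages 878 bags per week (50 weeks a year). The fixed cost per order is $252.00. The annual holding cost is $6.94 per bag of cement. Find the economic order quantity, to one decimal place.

Q* ≈ 1,785.5 bags

Annual demand D = 878 × 50 = 43,900.
EOQ = √(2DS / H) = √(2 × 43,900 × 252 / 6.94).
= √(22,125,600 / 6.94) = √3,188,126.8012 ≈ 1785.533.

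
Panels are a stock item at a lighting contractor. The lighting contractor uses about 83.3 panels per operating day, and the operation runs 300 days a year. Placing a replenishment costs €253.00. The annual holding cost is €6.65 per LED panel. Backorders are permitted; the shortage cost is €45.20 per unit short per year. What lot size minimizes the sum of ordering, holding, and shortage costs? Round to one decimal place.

Q* ≈ 1,476.9 panels

Annual demand D = 83.3 × 300 = 24,990.
With planned backorders, Q* = √(2DS/H) · √((H+B)/B).
√(2DS/H) = √(2 × 24,990 × 253 / 6.65) = 1378.947.
√((H+B)/B) = √((6.65+45.2)/45.2) = 1.0710.
Q* ≈ 1476.906.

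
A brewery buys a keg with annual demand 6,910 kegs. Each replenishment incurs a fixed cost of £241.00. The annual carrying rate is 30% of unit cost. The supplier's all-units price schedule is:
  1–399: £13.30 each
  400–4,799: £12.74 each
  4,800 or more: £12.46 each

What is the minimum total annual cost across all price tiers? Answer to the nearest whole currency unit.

Holding cost per unit per year at price C is H = 0.30·C.
Candidates are each tier's EOQ (if it falls in that tier) and each price-break quantity.
Tier 1 (£13.30): EOQ = 913.6 exceeds tier's upper bound 399, so this tier is dominated.
EOQ at £12.74 = 933.5 (feasible in tier 2): TC = 6,910×£12.74 + (6,910/933.5)×241 + (933.5/2)×0.30×£12.74 = £91,601.26.
EOQ at £12.46 = 943.9 < 4800, so use break Q=4800: TC = 6,910×£12.46 + (6,910/4800.0)×241 + (4800.0/2)×0.30×£12.46 = £95,416.74.
Lowest total cost among the candidates is at Q = 933.5.

TC* ≈ £91,601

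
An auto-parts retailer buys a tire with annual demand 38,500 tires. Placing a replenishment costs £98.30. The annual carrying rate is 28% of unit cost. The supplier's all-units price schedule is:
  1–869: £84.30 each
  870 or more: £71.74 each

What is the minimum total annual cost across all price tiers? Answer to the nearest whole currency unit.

TC* ≈ £2,775,078

Holding cost per unit per year at price C is H = 0.28·C.
For each price level, check whether its EOQ is feasible; otherwise the best quantity at that price is the breakpoint.
EOQ at £84.30 = 566.3 (feasible in tier 1): TC = 38,500×£84.30 + (38,500/566.3)×98.3 + (566.3/2)×0.28×£84.30 = £3,258,916.41.
EOQ at £71.74 = 613.9 < 870, so use break Q=870: TC = 38,500×£71.74 + (38,500/870.0)×98.3 + (870.0/2)×0.28×£71.74 = £2,775,077.99.
Lowest total cost among the candidates is at Q = 870.0.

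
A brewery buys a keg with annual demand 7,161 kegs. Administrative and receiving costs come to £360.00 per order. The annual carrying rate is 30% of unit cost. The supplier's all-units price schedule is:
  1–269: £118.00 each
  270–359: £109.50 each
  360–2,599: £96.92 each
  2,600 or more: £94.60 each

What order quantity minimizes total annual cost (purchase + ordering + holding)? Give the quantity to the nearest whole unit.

Holding cost per unit per year at price C is H = 0.30·C.
Evaluate total cost at each tier's feasible EOQ or, if the EOQ is below the tier, at the tier's minimum quantity.
Tier 1 (£118.00): EOQ = 381.6 exceeds tier's upper bound 269, so this tier is dominated.
Tier 2 (£109.50): EOQ = 396.2 exceeds tier's upper bound 359, so this tier is dominated.
EOQ at £96.92 = 421.1 (feasible in tier 3): TC = 7,161×£96.92 + (7,161/421.1)×360 + (421.1/2)×0.30×£96.92 = £706,288.04.
EOQ at £94.60 = 426.2 < 2600, so use break Q=2600: TC = 7,161×£94.60 + (7,161/2600.0)×360 + (2600.0/2)×0.30×£94.60 = £715,316.12.
Lowest total cost is £706,288.04 at Q = 421.1.

Q* ≈ 421 kegs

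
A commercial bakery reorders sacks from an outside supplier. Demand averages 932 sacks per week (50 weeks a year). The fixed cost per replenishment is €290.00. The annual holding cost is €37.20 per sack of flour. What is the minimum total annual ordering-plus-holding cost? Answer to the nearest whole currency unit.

Annual demand D = 932 × 50 = 46,600.
The optimal lot size = √(2DS/H) = √(2 × 46,600 × 290 / 37.2) ≈ 852.38.
At Q*, ordering cost (D/Q*)S equals holding cost (Q*/2)H, each = √(DSH/2).
Minimum total = √(2DSH) = √(2 × 46,600 × 290 × 37.2) ≈ 31708.699.

TC* ≈ €31,709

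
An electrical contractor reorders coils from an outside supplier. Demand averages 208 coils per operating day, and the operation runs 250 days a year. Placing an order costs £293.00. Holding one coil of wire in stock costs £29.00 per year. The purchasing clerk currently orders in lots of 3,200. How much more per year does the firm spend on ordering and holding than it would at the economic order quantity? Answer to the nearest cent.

Extra cost ≈ £21,434.36 per year

Annual demand D = 208 × 250 = 52,000.
EOQ = √(2DS/H) = √(2 × 52,000 × 293 / 29) ≈ 1025.07.
Cost at Q* = (D/Q*)S + (Q*/2)H = √(2DSH) ≈ £29,726.89.
Cost at Q = 3,200: (52,000/3,200)×293 + (3,200/2)×29 = £4,761.25 + £46,400.00 = £51,161.25.
Excess = £51,161.25 − £29,726.89 = £21,434.36.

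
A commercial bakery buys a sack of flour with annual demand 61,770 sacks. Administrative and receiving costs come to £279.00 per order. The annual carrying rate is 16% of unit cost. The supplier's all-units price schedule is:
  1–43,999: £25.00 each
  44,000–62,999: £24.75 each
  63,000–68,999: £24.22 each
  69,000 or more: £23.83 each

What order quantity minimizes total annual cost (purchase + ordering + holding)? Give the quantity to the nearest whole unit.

Holding cost per unit per year at price C is H = 0.16·C.
For each price level, check whether its EOQ is feasible; otherwise the best quantity at that price is the breakpoint.
EOQ at £25.00 = 2935.5 (feasible in tier 1): TC = 61,770×£25.00 + (61,770/2935.5)×279 + (2935.5/2)×0.16×£25.00 = £1,555,991.83.
EOQ at £24.75 = 2950.2 < 44000, so use break Q=44000: TC = 61,770×£24.75 + (61,770/44000.0)×279 + (44000.0/2)×0.16×£24.75 = £1,616,319.18.
EOQ at £24.22 = 2982.4 < 63000, so use break Q=63000: TC = 61,770×£24.22 + (61,770/63000.0)×279 + (63000.0/2)×0.16×£24.22 = £1,618,411.75.
EOQ at £23.83 = 3006.7 < 69000, so use break Q=69000: TC = 61,770×£23.83 + (61,770/69000.0)×279 + (69000.0/2)×0.16×£23.83 = £1,603,770.47.
Lowest total cost is £1,555,991.83 at Q = 2935.5.

Q* ≈ 2,935 sacks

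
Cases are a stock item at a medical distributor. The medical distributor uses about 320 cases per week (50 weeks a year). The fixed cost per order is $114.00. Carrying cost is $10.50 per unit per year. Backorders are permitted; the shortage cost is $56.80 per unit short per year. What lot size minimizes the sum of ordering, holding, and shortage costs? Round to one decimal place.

Annual demand D = 320 × 50 = 16,000.
With planned backorders, Q* = √(2DS/H) · √((H+B)/B).
√(2DS/H) = √(2 × 16,000 × 114 / 10.5) = 589.431.
√((H+B)/B) = √((10.5+56.8)/56.8) = 1.0885.
Q* ≈ 641.603.

Q* ≈ 641.6 cases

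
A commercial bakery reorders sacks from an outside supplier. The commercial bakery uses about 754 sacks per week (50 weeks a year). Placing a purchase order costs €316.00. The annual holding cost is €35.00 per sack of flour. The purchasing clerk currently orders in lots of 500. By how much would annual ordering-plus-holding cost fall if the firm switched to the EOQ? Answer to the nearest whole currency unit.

Extra cost ≈ €3,699 per year

Annual demand D = 754 × 50 = 37,700.
EOQ = √(2DS/H) = √(2 × 37,700 × 316 / 35) ≈ 825.08.
Cost at Q* = (D/Q*)S + (Q*/2)H = √(2DSH) ≈ €28,877.74.
Cost at Q = 500: (37,700/500)×316 + (500/2)×35 = €23,826.40 + €8,750.00 = €32,576.40.
Excess = €32,576.40 − €28,877.74 = €3,698.66.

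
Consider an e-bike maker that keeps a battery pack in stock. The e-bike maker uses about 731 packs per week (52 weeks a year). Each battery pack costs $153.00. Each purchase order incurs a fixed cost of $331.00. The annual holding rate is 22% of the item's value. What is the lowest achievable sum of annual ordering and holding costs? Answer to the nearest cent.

Annual demand D = 731 × 52 = 38,012.
Holding cost H = 0.22 × $153.00 = $33.6600 per unit per year.
Q* = √(2DS/H) = √(2 × 38,012 × 331 / 33.66) ≈ 864.63.
At the optimum the two cost components are equal, so total cost = 2·(Q*/2)H = Q*·H.
Minimum total = √(2DSH) = √(2 × 38,012 × 331 × 33.66) ≈ 29103.580.

TC* ≈ $29,103.58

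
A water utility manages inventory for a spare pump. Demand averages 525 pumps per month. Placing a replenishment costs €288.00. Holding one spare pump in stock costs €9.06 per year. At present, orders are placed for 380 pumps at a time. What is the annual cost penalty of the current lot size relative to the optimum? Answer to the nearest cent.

Annual demand D = 525 × 12 = 6,300.
EOQ = √(2DS/H) = √(2 × 6,300 × 288 / 9.06) ≈ 632.87.
Cost at Q* = (D/Q*)S + (Q*/2)H = √(2DSH) ≈ €5,733.84.
Cost at Q = 380: (6,300/380)×288 + (380/2)×9.06 = €4,774.74 + €1,721.40 = €6,496.14.
Excess = €6,496.14 − €5,733.84 = €762.30.

Extra cost ≈ €762.30 per year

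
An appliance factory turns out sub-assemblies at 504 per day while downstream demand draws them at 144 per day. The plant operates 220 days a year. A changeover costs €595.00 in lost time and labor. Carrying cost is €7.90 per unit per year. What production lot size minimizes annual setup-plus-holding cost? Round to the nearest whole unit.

Q* ≈ 2,585 sub-assemblies

Annual demand D = 144 × 220 = 31,680.
Production build-up factor (1 − d/p) = 1 − 144/504 = 0.7143.
Q* = √(2DS / (H(1 − d/p))) = √(2 × 31,680 × 595 / (7.9 × 0.7143)).
= √(37,699,200 / 5.6429) ≈ 2584.738.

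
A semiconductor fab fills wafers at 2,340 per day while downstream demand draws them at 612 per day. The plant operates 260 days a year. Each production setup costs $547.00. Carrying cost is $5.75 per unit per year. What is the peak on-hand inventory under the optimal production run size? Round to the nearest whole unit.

Annual demand D = 612 × 260 = 159,120.
Production build-up factor (1 − d/p) = 1 − 612/2,340 = 0.7385.
Q* = √(2DS / (H(1 − d/p))) = √(2 × 159,120 × 547 / (5.75 × 0.7385)).
= √(174,077,280 / 4.2462) ≈ 6402.848.
Maximum inventory = Q*(1 − d/p) = 6402.848 × 0.7385 ≈ 4728.257.

I_max ≈ 4,728 wafers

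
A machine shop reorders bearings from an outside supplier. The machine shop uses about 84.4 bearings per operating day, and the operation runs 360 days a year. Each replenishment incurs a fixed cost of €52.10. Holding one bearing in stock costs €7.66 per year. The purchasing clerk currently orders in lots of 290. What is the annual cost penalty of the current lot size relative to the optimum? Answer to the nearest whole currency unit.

Extra cost ≈ €1,645 per year

Annual demand D = 84.4 × 360 = 30,384.
EOQ = √(2DS/H) = √(2 × 30,384 × 52.1 / 7.66) ≈ 642.90.
Cost at Q* = (D/Q*)S + (Q*/2)H = √(2DSH) ≈ €4,924.60.
Cost at Q = 290: (30,384/290)×52.1 + (290/2)×7.66 = €5,458.64 + €1,110.70 = €6,569.34.
Excess = €6,569.34 − €4,924.60 = €1,644.75.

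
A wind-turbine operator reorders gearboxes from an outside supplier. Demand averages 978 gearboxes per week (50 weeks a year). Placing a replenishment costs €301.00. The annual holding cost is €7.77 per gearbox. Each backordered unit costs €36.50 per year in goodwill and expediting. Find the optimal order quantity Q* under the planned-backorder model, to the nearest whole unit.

Annual demand D = 978 × 50 = 48,900.
With planned backorders, Q* = √(2DS/H) · √((H+B)/B).
√(2DS/H) = √(2 × 48,900 × 301 / 7.77) = 1946.445.
√((H+B)/B) = √((7.77+36.5)/36.5) = 1.1013.
Q* ≈ 2143.633.

Q* ≈ 2,144 gearboxes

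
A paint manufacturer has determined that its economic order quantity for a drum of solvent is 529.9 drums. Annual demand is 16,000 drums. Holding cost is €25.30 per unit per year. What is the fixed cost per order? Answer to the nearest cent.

S ≈ €222.00

Squaring Q* = √(2DS/H) gives Q*² = 2DS/H.
From Q* = √(2DS/H): S = Q*²H / (2D) = 529.9² × 25.3 / (2 × 16,000) = 222.0028.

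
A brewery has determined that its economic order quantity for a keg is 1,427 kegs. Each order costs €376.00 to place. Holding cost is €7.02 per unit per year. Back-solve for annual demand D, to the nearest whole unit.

Squaring Q* = √(2DS/H) gives Q*² = 2DS/H.
From Q* = √(2DS/H): D = Q*²H / (2S) = 1,427² × 7.02 / (2 × 376) = 19009.348.

D ≈ 19,009 kegs per year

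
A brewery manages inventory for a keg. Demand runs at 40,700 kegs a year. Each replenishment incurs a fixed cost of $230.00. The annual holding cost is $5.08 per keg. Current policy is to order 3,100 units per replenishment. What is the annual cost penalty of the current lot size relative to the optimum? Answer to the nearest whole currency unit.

Extra cost ≈ $1,141 per year

EOQ = √(2DS/H) = √(2 × 40,700 × 230 / 5.08) ≈ 1919.75.
Cost at Q* = (D/Q*)S + (Q*/2)H = √(2DSH) ≈ $9,752.32.
Cost at Q = 3,100: (40,700/3,100)×230 + (3,100/2)×5.08 = $3,019.68 + $7,874.00 = $10,893.68.
Excess = $10,893.68 − $9,752.32 = $1,141.36.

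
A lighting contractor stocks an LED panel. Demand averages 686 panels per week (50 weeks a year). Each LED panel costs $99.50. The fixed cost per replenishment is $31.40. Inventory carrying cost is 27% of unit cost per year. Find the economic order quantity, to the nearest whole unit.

Q* ≈ 283 panels

Annual demand D = 686 × 50 = 34,300.
Holding cost H = 0.27 × $99.50 = $26.8650 per unit per year.
EOQ = √(2DS / H) = √(2 × 34,300 × 31.4 / 26.865).
= √(2,154,040 / 26.865) = √80,180.1601 ≈ 283.161.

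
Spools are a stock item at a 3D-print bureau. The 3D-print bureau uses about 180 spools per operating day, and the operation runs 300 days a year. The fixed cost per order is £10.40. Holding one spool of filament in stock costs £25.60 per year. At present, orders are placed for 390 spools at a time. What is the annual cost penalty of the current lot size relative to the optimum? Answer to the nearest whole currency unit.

Extra cost ≈ £1,070 per year

Annual demand D = 180 × 300 = 54,000.
EOQ = √(2DS/H) = √(2 × 54,000 × 10.4 / 25.6) ≈ 209.46.
Cost at Q* = (D/Q*)S + (Q*/2)H = √(2DSH) ≈ £5,362.27.
Cost at Q = 390: (54,000/390)×10.4 + (390/2)×25.6 = £1,440.00 + £4,992.00 = £6,432.00.
Excess = £6,432.00 − £5,362.27 = £1,069.73.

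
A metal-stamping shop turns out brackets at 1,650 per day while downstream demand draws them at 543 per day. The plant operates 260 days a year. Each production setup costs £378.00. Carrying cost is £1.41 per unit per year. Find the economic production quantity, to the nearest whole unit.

Annual demand D = 543 × 260 = 141,180.
Production build-up factor (1 − d/p) = 1 − 543/1,650 = 0.6709.
Q* = √(2DS / (H(1 − d/p))) = √(2 × 141,180 × 378 / (1.41 × 0.6709)).
= √(106,732,080 / 0.946) ≈ 10621.995.

Q* ≈ 10,622 brackets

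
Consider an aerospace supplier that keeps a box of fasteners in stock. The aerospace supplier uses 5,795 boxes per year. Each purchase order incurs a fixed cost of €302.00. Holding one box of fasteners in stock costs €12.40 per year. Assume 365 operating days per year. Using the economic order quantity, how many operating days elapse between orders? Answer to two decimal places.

T ≈ 33.46 days

EOQ = √(2DS/H) = √(2 × 5,795 × 302 / 12.4) ≈ 531.29.
Cycle time = Q*/D × 365 = 531.29 / 5,795 × 365 ≈ 33.464 days.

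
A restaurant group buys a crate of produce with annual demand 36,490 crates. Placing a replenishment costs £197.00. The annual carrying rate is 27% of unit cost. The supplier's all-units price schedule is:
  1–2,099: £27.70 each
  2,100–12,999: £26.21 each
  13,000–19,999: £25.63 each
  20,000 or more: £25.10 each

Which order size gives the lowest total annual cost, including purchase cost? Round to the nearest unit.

Q* ≈ 2,100 crates

Holding cost per unit per year at price C is H = 0.27·C.
Candidates are each tier's EOQ (if it falls in that tier) and each price-break quantity.
EOQ at £27.70 = 1386.5 (feasible in tier 1): TC = 36,490×£27.70 + (36,490/1386.5)×197 + (1386.5/2)×0.27×£27.70 = £1,021,142.48.
EOQ at £26.21 = 1425.3 < 2100, so use break Q=2100: TC = 36,490×£26.21 + (36,490/2100.0)×197 + (2100.0/2)×0.27×£26.21 = £967,256.54.
EOQ at £25.63 = 1441.4 < 13000, so use break Q=13000: TC = 36,490×£25.63 + (36,490/13000.0)×197 + (13000.0/2)×0.27×£25.63 = £980,772.31.
EOQ at £25.10 = 1456.5 < 20000, so use break Q=20000: TC = 36,490×£25.10 + (36,490/20000.0)×197 + (20000.0/2)×0.27×£25.10 = £984,028.43.
Lowest total cost is £967,256.54 at Q = 2100.0.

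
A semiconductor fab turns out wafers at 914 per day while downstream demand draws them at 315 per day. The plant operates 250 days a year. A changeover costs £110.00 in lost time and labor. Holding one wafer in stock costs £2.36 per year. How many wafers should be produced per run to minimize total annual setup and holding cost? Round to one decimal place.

Annual demand D = 315 × 250 = 78,750.
Production build-up factor (1 − d/p) = 1 − 315/914 = 0.6554.
Q* = √(2DS / (H(1 − d/p))) = √(2 × 78,750 × 110 / (2.36 × 0.6554)).
= √(17,325,000 / 1.5467) ≈ 3346.881.

Q* ≈ 3,346.9 wafers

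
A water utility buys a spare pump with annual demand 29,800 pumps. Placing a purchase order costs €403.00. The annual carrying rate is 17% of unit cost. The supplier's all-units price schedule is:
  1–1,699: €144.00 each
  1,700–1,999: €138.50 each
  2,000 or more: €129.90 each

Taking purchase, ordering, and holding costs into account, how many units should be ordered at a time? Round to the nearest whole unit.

Holding cost per unit per year at price C is H = 0.17·C.
Evaluate total cost at each tier's feasible EOQ or, if the EOQ is below the tier, at the tier's minimum quantity.
EOQ at €144.00 = 990.5 (feasible in tier 1): TC = 29,800×€144.00 + (29,800/990.5)×403 + (990.5/2)×0.17×€144.00 = €4,315,448.30.
EOQ at €138.50 = 1010.0 < 1700, so use break Q=1700: TC = 29,800×€138.50 + (29,800/1700.0)×403 + (1700.0/2)×0.17×€138.50 = €4,154,377.60.
EOQ at €129.90 = 1042.9 < 2000, so use break Q=2000: TC = 29,800×€129.90 + (29,800/2000.0)×403 + (2000.0/2)×0.17×€129.90 = €3,899,107.70.
Lowest total cost is €3,899,107.70 at Q = 2000.0.

Q* ≈ 2,000 pumps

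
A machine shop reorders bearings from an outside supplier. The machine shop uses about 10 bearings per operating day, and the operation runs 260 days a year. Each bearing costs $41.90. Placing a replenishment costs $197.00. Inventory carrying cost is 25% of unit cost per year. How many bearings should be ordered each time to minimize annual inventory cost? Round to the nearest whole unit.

Annual demand D = 10 × 260 = 2,600.
Holding cost H = 0.25 × $41.90 = $10.4750 per unit per year.
EOQ = √(2DS / H) = √(2 × 2,600 × 197 / 10.475).
= √(1,024,400 / 10.475) = √97,794.7494 ≈ 312.722.

Q* ≈ 313 bearings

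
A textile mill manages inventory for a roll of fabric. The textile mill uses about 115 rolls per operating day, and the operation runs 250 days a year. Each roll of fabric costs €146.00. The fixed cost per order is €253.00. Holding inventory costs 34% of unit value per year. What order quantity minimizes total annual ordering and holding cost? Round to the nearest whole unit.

Q* ≈ 541 rolls

Annual demand D = 115 × 250 = 28,750.
Holding cost H = 0.34 × €146.00 = €49.6400 per unit per year.
EOQ = √(2DS / H) = √(2 × 28,750 × 253 / 49.64).
= √(14,547,500 / 49.64) = √293,060.0322 ≈ 541.350.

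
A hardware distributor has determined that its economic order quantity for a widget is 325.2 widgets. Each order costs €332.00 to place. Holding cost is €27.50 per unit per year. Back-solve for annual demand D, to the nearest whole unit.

D ≈ 4,380 widgets per year

The basic EOQ model gives Q* = √(2DS/H); rearrange for the unknown.
From Q* = √(2DS/H): D = Q*²H / (2S) = 325.2² × 27.5 / (2 × 332) = 4379.915.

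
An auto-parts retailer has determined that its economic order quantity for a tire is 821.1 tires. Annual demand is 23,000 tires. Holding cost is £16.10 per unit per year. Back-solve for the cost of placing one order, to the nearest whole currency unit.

S ≈ £236

Squaring Q* = √(2DS/H) gives Q*² = 2DS/H.
From Q* = √(2DS/H): S = Q*²H / (2D) = 821.1² × 16.1 / (2 × 23,000) = 235.9718.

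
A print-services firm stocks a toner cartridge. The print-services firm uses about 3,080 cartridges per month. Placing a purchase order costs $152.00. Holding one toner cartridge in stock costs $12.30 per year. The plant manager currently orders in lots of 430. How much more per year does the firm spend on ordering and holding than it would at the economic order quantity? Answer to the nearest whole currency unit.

Extra cost ≈ $3,954 per year

Annual demand D = 3,080 × 12 = 36,960.
EOQ = √(2DS/H) = √(2 × 36,960 × 152 / 12.3) ≈ 955.76.
Cost at Q* = (D/Q*)S + (Q*/2)H = √(2DSH) ≈ $11,755.88.
Cost at Q = 430: (36,960/430)×152 + (430/2)×12.3 = $13,064.93 + $2,644.50 = $15,709.43.
Excess = $15,709.43 − $11,755.88 = $3,953.55.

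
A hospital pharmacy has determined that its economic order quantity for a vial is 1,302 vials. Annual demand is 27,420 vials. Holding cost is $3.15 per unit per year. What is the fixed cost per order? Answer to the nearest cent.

Invert the EOQ relation Q*² = 2DS/H.
From Q* = √(2DS/H): S = Q*²H / (2D) = 1,302² × 3.15 / (2 × 27,420) = 97.3722.

S ≈ $97.37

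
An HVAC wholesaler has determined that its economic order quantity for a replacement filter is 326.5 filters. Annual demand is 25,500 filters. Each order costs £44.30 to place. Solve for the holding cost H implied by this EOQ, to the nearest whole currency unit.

Squaring Q* = √(2DS/H) gives Q*² = 2DS/H.
From Q* = √(2DS/H): H = 2DS / Q*² = 2 × 25,500 × 44.3 / 326.5² = 21.1937.

H ≈ £21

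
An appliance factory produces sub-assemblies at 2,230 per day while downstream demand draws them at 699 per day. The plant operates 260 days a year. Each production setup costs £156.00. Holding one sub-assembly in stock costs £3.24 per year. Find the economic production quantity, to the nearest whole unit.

Q* ≈ 5,049 sub-assemblies

Annual demand D = 699 × 260 = 181,740.
Production build-up factor (1 − d/p) = 1 − 699/2,230 = 0.6865.
Q* = √(2DS / (H(1 − d/p))) = √(2 × 181,740 × 156 / (3.24 × 0.6865)).
= √(56,702,880 / 2.2244) ≈ 5048.878.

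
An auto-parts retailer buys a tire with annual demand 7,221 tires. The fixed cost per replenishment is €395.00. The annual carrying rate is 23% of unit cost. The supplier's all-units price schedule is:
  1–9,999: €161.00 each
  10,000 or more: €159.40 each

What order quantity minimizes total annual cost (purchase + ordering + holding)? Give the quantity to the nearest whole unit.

Q* ≈ 392 tires

Holding cost per unit per year at price C is H = 0.23·C.
For each price level, check whether its EOQ is feasible; otherwise the best quantity at that price is the breakpoint.
EOQ at €161.00 = 392.5 (feasible in tier 1): TC = 7,221×€161.00 + (7,221/392.5)×395 + (392.5/2)×0.23×€161.00 = €1,177,115.13.
EOQ at €159.40 = 394.5 < 10000, so use break Q=10000: TC = 7,221×€159.40 + (7,221/10000.0)×395 + (10000.0/2)×0.23×€159.40 = €1,334,622.63.
Lowest total cost is €1,177,115.13 at Q = 392.5.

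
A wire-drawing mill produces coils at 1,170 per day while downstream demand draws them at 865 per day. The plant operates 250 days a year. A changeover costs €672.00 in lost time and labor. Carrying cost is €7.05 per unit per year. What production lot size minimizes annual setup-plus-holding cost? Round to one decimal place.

Q* ≈ 12,575.5 coils

Annual demand D = 865 × 250 = 216,250.
Production build-up factor (1 − d/p) = 1 − 865/1,170 = 0.2607.
Q* = √(2DS / (H(1 − d/p))) = √(2 × 216,250 × 672 / (7.05 × 0.2607)).
= √(290,640,000 / 1.8378) ≈ 12575.526.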